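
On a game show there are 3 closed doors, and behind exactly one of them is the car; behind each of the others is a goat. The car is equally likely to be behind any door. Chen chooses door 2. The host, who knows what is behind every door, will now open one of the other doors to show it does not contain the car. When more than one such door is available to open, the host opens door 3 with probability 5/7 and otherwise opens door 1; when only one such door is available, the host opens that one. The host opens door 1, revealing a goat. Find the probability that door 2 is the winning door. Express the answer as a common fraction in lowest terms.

Condition on the true location of the car.
If it is behind door 1 (prior 1/3): the host opened door 1, so this case is ruled out; weight (1/3)·0 = 0.
If it is behind door 2 (prior 1/3): door 3 is available but not opened, probability 2/7; weight (1/3)·(2/7) = 2/21.
If it is behind door 3 (prior 1/3): only door 1 is available, probability 1; weight (1/3)·1 = 1/3.
The weights sum to 3/7.
So P(the car behind door 2 | the host opened door 1) = (2/21) / (3/7) = 2/9.

2/9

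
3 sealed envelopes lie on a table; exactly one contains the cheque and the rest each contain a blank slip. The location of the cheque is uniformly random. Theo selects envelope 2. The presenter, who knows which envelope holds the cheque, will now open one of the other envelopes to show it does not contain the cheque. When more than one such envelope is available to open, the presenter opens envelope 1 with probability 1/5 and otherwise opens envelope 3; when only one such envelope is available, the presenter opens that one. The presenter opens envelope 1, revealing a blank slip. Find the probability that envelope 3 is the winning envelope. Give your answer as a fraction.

Condition on the true location of the cheque.
If it is in envelope 1 (prior 1/3): the presenter opened envelope 1, so this case is ruled out; weight (1/3)·0 = 0.
If it is in envelope 2 (prior 1/3): envelope 1 is available, opened with probability 1/5; weight (1/3)·(1/5) = 1/15.
If it is in envelope 3 (prior 1/3): only envelope 1 is available, probability 1; weight (1/3)·1 = 1/3.
The weights sum to 2/5.
So P(the cheque in envelope 3 | the presenter opened envelope 1) = (1/3) / (2/5) = 5/6.

5/6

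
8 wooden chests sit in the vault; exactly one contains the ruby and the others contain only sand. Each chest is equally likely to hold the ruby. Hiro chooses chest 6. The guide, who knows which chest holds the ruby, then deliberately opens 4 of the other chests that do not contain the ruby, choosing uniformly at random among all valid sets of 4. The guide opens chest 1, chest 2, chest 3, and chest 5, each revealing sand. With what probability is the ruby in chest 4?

Apply Bayes' rule, conditioning on where the ruby actually is.
If it is in any of chests 1, 2, 3, and 5 (prior 1/8 each): that chest was opened and seen not to hold the prize — ruled out; weight (1/8)·0 = 0 each.
If it is in any of chests 4, 7, and 8 (prior 1/8 each): the guide has 15 equally likely choices, so probability 1/15; weight (1/8)·(1/15) = 1/120 each.
If it is in chest 6 (prior 1/8): the guide has 35 equally likely choices, so probability 1/35; weight (1/8)·(1/35) = 1/280.
The weights sum to 1/35.
So P(the ruby in chest 4 | the guide opened chest 1, chest 2, chest 3, and chest 5) = (1/120) / (1/35) = 7/24.

7/24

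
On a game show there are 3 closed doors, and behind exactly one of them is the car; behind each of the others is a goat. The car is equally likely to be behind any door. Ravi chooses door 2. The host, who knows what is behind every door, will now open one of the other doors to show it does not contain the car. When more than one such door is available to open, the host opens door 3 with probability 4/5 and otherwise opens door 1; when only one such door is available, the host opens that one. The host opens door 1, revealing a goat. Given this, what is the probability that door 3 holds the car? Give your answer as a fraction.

5/6

Condition on the true location of the car.
If it is behind door 1 (prior 1/3): the host opened door 1, so this case is ruled out; weight (1/3)·0 = 0.
If it is behind door 2 (prior 1/3): door 3 is available but not opened, probability 1/5; weight (1/3)·(1/5) = 1/15.
If it is behind door 3 (prior 1/3): only door 1 is available, probability 1; weight (1/3)·1 = 1/3.
The weights sum to 2/5.
So P(the car behind door 3 | the host opened door 1) = (1/3) / (2/5) = 5/6.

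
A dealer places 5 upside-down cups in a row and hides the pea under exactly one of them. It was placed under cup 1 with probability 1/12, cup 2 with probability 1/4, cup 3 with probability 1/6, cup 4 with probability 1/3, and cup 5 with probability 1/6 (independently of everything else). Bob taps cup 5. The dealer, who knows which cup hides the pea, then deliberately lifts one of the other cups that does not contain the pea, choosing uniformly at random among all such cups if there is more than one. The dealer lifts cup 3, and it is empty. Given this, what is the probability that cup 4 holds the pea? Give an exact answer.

Consider each possible location of the pea in turn.
If it is under cup 1 (prior 1/12): the dealer has 3 equally likely choices, so probability 1/3; weight (1/12)·(1/3) = 1/36.
If it is under cup 2 (prior 1/4): the dealer has 3 equally likely choices, so probability 1/3; weight (1/4)·(1/3) = 1/12.
If it is under cup 3 (prior 1/6): the dealer opened cup 3, so this case is ruled out; weight (1/6)·0 = 0.
If it is under cup 4 (prior 1/3): the dealer has 3 equally likely choices, so probability 1/3; weight (1/3)·(1/3) = 1/9.
If it is under cup 5 (prior 1/6): the dealer has 4 equally likely choices, so probability 1/4; weight (1/6)·(1/4) = 1/24.
The weights sum to 19/72.
So P(the pea under cup 4 | the dealer opened cup 3) = (1/9) / (19/72) = 8/19.

8/19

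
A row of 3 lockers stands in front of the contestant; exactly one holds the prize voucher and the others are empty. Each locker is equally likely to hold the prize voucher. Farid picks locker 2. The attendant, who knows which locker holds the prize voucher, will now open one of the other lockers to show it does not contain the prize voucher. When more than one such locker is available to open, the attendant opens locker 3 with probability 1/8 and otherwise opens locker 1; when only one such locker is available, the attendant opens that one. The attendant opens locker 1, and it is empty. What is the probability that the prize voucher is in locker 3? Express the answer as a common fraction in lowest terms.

8/15

Consider each possible location of the prize voucher in turn.
If it is in locker 1 (prior 1/3): the attendant opened locker 1, so this case is ruled out; weight (1/3)·0 = 0.
If it is in locker 2 (prior 1/3): locker 3 is available but not opened, probability 7/8; weight (1/3)·(7/8) = 7/24.
If it is in locker 3 (prior 1/3): only locker 1 is available, probability 1; weight (1/3)·1 = 1/3.
The weights sum to 5/8.
So P(the prize voucher in locker 3 | the attendant opened locker 1) = (1/3) / (5/8) = 8/15.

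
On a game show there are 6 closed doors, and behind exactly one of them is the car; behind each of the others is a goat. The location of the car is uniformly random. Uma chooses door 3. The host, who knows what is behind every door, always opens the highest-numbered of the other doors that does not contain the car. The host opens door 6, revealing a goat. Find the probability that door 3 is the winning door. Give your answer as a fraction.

1/5

Apply Bayes' rule, conditioning on where the car actually is.
If it is behind any of doors 1, 2, 3, 4, and 5 (prior 1/6 each): door 6 is the highest-numbered option available, probability 1; weight (1/6)·1 = 1/6 each.
If it is behind door 6 (prior 1/6): the host opened door 6, so this case is ruled out; weight (1/6)·0 = 0.
The weights sum to 5/6.
So P(the car behind door 3 | the host opened door 6) = (1/6) / (5/6) = 1/5.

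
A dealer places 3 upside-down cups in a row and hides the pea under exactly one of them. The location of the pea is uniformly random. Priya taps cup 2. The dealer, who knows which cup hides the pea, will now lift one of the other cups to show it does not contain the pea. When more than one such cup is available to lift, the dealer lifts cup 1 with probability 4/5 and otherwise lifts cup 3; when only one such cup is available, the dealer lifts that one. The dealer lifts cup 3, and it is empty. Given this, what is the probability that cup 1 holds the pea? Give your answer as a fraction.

Consider each possible location of the pea in turn.
If it is under cup 1 (prior 1/3): only cup 3 is available, probability 1; weight (1/3)·1 = 1/3.
If it is under cup 2 (prior 1/3): cup 1 is available but not opened, probability 1/5; weight (1/3)·(1/5) = 1/15.
If it is under cup 3 (prior 1/3): the dealer opened cup 3, so this case is ruled out; weight (1/3)·0 = 0.
The weights sum to 2/5.
So P(the pea under cup 1 | the dealer opened cup 3) = (1/3) / (2/5) = 5/6.

5/6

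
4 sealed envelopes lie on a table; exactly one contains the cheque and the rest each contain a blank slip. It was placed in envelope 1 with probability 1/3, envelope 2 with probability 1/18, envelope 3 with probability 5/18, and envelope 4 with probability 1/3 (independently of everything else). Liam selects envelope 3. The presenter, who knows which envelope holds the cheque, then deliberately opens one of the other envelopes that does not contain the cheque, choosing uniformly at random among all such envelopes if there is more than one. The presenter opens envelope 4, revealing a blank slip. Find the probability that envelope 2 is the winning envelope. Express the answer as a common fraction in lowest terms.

Consider each possible location of the cheque in turn.
If it is in envelope 1 (prior 1/3): the presenter has 2 equally likely choices, so probability 1/2; weight (1/3)·(1/2) = 1/6.
If it is in envelope 2 (prior 1/18): the presenter has 2 equally likely choices, so probability 1/2; weight (1/18)·(1/2) = 1/36.
If it is in envelope 3 (prior 5/18): the presenter has 3 equally likely choices, so probability 1/3; weight (5/18)·(1/3) = 5/54.
If it is in envelope 4 (prior 1/3): the presenter opened envelope 4, so this case is ruled out; weight (1/3)·0 = 0.
The weights sum to 31/108.
So P(the cheque in envelope 2 | the presenter opened envelope 4) = (1/36) / (31/108) = 3/31.

3/31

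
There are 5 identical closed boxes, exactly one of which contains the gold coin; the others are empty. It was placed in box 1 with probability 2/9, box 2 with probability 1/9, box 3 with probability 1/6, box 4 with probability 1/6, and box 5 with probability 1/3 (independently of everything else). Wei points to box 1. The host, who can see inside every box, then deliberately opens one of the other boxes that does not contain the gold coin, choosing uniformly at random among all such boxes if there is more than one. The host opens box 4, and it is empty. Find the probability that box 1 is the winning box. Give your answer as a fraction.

Condition on the true location of the gold coin.
If it is in box 1 (prior 2/9): the host has 4 equally likely choices, so probability 1/4; weight (2/9)·(1/4) = 1/18.
If it is in box 2 (prior 1/9): the host has 3 equally likely choices, so probability 1/3; weight (1/9)·(1/3) = 1/27.
If it is in box 3 (prior 1/6): the host has 3 equally likely choices, so probability 1/3; weight (1/6)·(1/3) = 1/18.
If it is in box 4 (prior 1/6): the host opened box 4, so this case is ruled out; weight (1/6)·0 = 0.
If it is in box 5 (prior 1/3): the host has 3 equally likely choices, so probability 1/3; weight (1/3)·(1/3) = 1/9.
The weights sum to 7/27.
So P(the gold coin in box 1 | the host opened box 4) = (1/18) / (7/27) = 3/14.

3/14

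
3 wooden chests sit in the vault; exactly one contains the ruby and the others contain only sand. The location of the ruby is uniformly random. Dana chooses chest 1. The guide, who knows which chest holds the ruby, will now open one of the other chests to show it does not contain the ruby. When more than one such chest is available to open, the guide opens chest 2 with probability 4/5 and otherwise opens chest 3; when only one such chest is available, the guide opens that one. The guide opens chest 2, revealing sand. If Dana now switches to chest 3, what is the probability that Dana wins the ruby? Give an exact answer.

5/9

Consider each possible location of the ruby in turn.
If it is in chest 1 (prior 1/3): chest 2 is available, opened with probability 4/5; weight (1/3)·(4/5) = 4/15.
If it is in chest 2 (prior 1/3): the guide opened chest 2, so this case is ruled out; weight (1/3)·0 = 0.
If it is in chest 3 (prior 1/3): only chest 2 is available, probability 1; weight (1/3)·1 = 1/3.
The weights sum to 3/5.
So P(the ruby in chest 3 | the guide opened chest 2) = (1/3) / (3/5) = 5/9.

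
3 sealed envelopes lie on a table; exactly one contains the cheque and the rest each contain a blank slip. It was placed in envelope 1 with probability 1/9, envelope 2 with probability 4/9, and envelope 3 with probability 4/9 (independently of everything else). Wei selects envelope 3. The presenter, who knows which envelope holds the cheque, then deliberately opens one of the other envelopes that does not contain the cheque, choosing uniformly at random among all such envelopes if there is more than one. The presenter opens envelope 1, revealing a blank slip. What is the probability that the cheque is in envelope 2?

Consider each possible location of the cheque in turn.
If it is in envelope 1 (prior 1/9): the presenter opened envelope 1, so this case is ruled out; weight (1/9)·0 = 0.
If it is in envelope 2 (prior 4/9): the presenter has no choice, probability 1; weight (4/9)·1 = 4/9.
If it is in envelope 3 (prior 4/9): the presenter has 2 equally likely choices, so probability 1/2; weight (4/9)·(1/2) = 2/9.
The weights sum to 2/3.
So P(the cheque in envelope 2 | the presenter opened envelope 1) = (4/9) / (2/3) = 2/3.

2/3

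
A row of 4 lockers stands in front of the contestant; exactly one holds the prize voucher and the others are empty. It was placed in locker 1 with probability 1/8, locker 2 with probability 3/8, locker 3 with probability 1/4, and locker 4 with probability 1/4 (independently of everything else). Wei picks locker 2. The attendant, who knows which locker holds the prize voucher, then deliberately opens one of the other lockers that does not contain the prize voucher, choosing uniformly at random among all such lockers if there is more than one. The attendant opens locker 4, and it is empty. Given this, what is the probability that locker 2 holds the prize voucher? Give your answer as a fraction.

2/5

Condition on the true location of the prize voucher.
If it is in locker 1 (prior 1/8): the attendant has 2 equally likely choices, so probability 1/2; weight (1/8)·(1/2) = 1/16.
If it is in locker 2 (prior 3/8): the attendant has 3 equally likely choices, so probability 1/3; weight (3/8)·(1/3) = 1/8.
If it is in locker 3 (prior 1/4): the attendant has 2 equally likely choices, so probability 1/2; weight (1/4)·(1/2) = 1/8.
If it is in locker 4 (prior 1/4): the attendant opened locker 4, so this case is ruled out; weight (1/4)·0 = 0.
The weights sum to 5/16.
So P(the prize voucher in locker 2 | the attendant opened locker 4) = (1/8) / (5/16) = 2/5.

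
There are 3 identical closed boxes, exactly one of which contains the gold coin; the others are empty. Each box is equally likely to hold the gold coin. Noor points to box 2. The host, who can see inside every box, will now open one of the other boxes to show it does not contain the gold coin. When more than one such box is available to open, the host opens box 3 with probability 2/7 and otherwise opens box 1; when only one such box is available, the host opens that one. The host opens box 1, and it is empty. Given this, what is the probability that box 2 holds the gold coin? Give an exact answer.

Apply Bayes' rule, conditioning on where the gold coin actually is.
If it is in box 1 (prior 1/3): the host opened box 1, so this case is ruled out; weight (1/3)·0 = 0.
If it is in box 2 (prior 1/3): box 3 is available but not opened, probability 5/7; weight (1/3)·(5/7) = 5/21.
If it is in box 3 (prior 1/3): only box 1 is available, probability 1; weight (1/3)·1 = 1/3.
The weights sum to 4/7.
So P(the gold coin in box 2 | the host opened box 1) = (5/21) / (4/7) = 5/12.

5/12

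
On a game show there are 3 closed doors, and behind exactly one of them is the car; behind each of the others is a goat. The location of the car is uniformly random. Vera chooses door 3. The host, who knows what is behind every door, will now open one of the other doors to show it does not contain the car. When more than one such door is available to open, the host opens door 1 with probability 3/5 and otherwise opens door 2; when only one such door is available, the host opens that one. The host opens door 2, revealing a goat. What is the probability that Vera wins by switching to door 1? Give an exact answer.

5/7

Apply Bayes' rule, conditioning on where the car actually is.
If it is behind door 1 (prior 1/3): only door 2 is available, probability 1; weight (1/3)·1 = 1/3.
If it is behind door 2 (prior 1/3): the host opened door 2, so this case is ruled out; weight (1/3)·0 = 0.
If it is behind door 3 (prior 1/3): door 1 is available but not opened, probability 2/5; weight (1/3)·(2/5) = 2/15.
The weights sum to 7/15.
So P(the car behind door 1 | the host opened door 2) = (1/3) / (7/15) = 5/7.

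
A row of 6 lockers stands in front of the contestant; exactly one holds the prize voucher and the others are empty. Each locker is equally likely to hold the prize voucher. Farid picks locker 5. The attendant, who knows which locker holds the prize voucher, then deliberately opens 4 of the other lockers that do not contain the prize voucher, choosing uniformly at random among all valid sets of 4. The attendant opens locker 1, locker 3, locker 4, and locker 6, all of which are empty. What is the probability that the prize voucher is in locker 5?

1/6

Apply Bayes' rule, conditioning on where the prize voucher actually is.
If it is in any of lockers 1, 3, 4, and 6 (prior 1/6 each): that locker was opened and seen not to hold the prize — ruled out; weight (1/6)·0 = 0 each.
If it is in locker 2 (prior 1/6): the attendant has no choice, probability 1; weight (1/6)·1 = 1/6.
If it is in locker 5 (prior 1/6): the attendant has 5 equally likely choices, so probability 1/5; weight (1/6)·(1/5) = 1/30.
The weights sum to 1/5.
So P(the prize voucher in locker 5 | the attendant opened locker 1, locker 3, locker 4, and locker 6) = (1/30) / (1/5) = 1/6.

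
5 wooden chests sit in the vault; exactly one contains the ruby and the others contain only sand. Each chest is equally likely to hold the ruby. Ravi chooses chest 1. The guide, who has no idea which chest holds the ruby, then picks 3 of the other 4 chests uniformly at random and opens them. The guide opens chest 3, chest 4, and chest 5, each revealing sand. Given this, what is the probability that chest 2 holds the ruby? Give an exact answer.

Because the guide chose which chests to open without knowing where the ruby is, the choice is independent of the prize location. Learning that none of the 3 opened chests holds the ruby simply rules out those 3 locations and leaves the remaining 2 chests still equally likely by symmetry.
So P(the ruby in chest 2) = 1/2.

1/2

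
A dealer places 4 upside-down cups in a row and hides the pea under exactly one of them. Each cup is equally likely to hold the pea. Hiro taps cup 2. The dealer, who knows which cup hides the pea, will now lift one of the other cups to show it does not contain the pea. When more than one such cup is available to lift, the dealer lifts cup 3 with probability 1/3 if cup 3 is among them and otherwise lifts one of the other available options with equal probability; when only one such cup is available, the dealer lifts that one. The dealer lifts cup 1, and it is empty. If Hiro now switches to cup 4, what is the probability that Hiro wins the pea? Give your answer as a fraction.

4/9

Apply Bayes' rule, conditioning on where the pea actually is.
If it is under cup 1 (prior 1/4): the dealer opened cup 1, so this case is ruled out; weight (1/4)·0 = 0.
If it is under cup 2 (prior 1/4): cup 3 is available but not opened; cup 1 gets probability (1 − 1/3)/2 = 1/3; weight (1/4)·(1/3) = 1/12.
If it is under cup 3 (prior 1/4): cup 3 holds the prize so is unavailable; the dealer chooses uniformly among the 2 others, probability 1/2; weight (1/4)·(1/2) = 1/8.
If it is under cup 4 (prior 1/4): cup 3 is available but not opened, probability 2/3; weight (1/4)·(2/3) = 1/6.
The weights sum to 3/8.
So P(the pea under cup 4 | the dealer opened cup 1) = (1/6) / (3/8) = 4/9.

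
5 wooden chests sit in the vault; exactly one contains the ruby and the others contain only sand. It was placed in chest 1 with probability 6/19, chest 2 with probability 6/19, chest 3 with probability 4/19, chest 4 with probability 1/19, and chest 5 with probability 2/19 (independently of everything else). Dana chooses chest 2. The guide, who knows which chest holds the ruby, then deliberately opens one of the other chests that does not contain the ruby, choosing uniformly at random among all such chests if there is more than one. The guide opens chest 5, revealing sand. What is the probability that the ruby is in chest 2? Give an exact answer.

9/31

Apply Bayes' rule, conditioning on where the ruby actually is.
If it is in chest 1 (prior 6/19): the guide has 3 equally likely choices, so probability 1/3; weight (6/19)·(1/3) = 2/19.
If it is in chest 2 (prior 6/19): the guide has 4 equally likely choices, so probability 1/4; weight (6/19)·(1/4) = 3/38.
If it is in chest 3 (prior 4/19): the guide has 3 equally likely choices, so probability 1/3; weight (4/19)·(1/3) = 4/57.
If it is in chest 4 (prior 1/19): the guide has 3 equally likely choices, so probability 1/3; weight (1/19)·(1/3) = 1/57.
If it is in chest 5 (prior 2/19): the guide opened chest 5, so this case is ruled out; weight (2/19)·0 = 0.
The weights sum to 31/114.
So P(the ruby in chest 2 | the guide opened chest 5) = (3/38) / (31/114) = 9/31.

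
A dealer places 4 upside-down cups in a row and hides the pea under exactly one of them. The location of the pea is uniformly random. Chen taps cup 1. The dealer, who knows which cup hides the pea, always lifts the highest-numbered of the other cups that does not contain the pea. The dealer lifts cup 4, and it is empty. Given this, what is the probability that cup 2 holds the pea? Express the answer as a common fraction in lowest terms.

Apply Bayes' rule, conditioning on where the pea actually is.
If it is under any of cups 1, 2, and 3 (prior 1/4 each): cup 4 is the highest-numbered option available, probability 1; weight (1/4)·1 = 1/4 each.
If it is under cup 4 (prior 1/4): the dealer opened cup 4, so this case is ruled out; weight (1/4)·0 = 0.
The weights sum to 3/4.
So P(the pea under cup 2 | the dealer opened cup 4) = (1/4) / (3/4) = 1/3.

1/3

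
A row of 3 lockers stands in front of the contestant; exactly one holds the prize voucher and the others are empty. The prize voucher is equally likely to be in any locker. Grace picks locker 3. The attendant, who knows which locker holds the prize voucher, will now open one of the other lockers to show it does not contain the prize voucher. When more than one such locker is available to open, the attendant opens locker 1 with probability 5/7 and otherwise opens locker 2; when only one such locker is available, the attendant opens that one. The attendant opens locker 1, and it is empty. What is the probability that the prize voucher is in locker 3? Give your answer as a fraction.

5/12

Condition on the true location of the prize voucher.
If it is in locker 1 (prior 1/3): the attendant opened locker 1, so this case is ruled out; weight (1/3)·0 = 0.
If it is in locker 2 (prior 1/3): only locker 1 is available, probability 1; weight (1/3)·1 = 1/3.
If it is in locker 3 (prior 1/3): locker 1 is available, opened with probability 5/7; weight (1/3)·(5/7) = 5/21.
The weights sum to 4/7.
So P(the prize voucher in locker 3 | the attendant opened locker 1) = (5/21) / (4/7) = 5/12.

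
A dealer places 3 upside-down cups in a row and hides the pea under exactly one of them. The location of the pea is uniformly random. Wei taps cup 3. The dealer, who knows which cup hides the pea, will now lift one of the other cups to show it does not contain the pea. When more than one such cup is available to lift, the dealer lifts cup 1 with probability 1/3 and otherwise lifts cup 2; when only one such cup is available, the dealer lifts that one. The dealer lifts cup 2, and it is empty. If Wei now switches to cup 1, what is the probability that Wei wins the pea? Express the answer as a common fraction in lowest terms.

Condition on the true location of the pea.
If it is under cup 1 (prior 1/3): only cup 2 is available, probability 1; weight (1/3)·1 = 1/3.
If it is under cup 2 (prior 1/3): the dealer opened cup 2, so this case is ruled out; weight (1/3)·0 = 0.
If it is under cup 3 (prior 1/3): cup 1 is available but not opened, probability 2/3; weight (1/3)·(2/3) = 2/9.
The weights sum to 5/9.
So P(the pea under cup 1 | the dealer opened cup 2) = (1/3) / (5/9) = 3/5.

3/5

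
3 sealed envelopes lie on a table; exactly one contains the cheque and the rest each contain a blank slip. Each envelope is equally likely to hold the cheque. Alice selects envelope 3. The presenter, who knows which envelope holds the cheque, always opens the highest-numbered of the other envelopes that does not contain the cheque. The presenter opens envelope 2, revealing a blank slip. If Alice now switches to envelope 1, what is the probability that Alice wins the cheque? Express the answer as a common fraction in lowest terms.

Condition on the true location of the cheque.
If it is in either of envelopes 1 and 3 (prior 1/3 each): envelope 2 is the highest-numbered option available, probability 1; weight (1/3)·1 = 1/3 each.
If it is in envelope 2 (prior 1/3): the presenter opened envelope 2, so this case is ruled out; weight (1/3)·0 = 0.
The weights sum to 2/3.
So P(the cheque in envelope 1 | the presenter opened envelope 2) = (1/3) / (2/3) = 1/2.

1/2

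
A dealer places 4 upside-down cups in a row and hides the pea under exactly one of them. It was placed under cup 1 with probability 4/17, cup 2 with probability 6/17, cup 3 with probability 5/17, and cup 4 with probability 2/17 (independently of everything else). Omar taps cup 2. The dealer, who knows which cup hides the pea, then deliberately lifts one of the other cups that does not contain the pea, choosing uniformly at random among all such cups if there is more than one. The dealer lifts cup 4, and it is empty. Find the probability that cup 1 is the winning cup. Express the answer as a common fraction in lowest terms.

4/13

Apply Bayes' rule, conditioning on where the pea actually is.
If it is under cup 1 (prior 4/17): the dealer has 2 equally likely choices, so probability 1/2; weight (4/17)·(1/2) = 2/17.
If it is under cup 2 (prior 6/17): the dealer has 3 equally likely choices, so probability 1/3; weight (6/17)·(1/3) = 2/17.
If it is under cup 3 (prior 5/17): the dealer has 2 equally likely choices, so probability 1/2; weight (5/17)·(1/2) = 5/34.
If it is under cup 4 (prior 2/17): the dealer opened cup 4, so this case is ruled out; weight (2/17)·0 = 0.
The weights sum to 13/34.
So P(the pea under cup 1 | the dealer opened cup 4) = (2/17) / (13/34) = 4/13.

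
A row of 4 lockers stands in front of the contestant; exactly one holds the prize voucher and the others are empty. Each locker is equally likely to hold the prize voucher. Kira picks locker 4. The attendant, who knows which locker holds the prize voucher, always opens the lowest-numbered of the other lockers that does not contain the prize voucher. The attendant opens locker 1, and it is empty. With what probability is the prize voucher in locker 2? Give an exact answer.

Condition on the true location of the prize voucher.
If it is in locker 1 (prior 1/4): the attendant opened locker 1, so this case is ruled out; weight (1/4)·0 = 0.
If it is in any of lockers 2, 3, and 4 (prior 1/4 each): locker 1 is the lowest-numbered option available, probability 1; weight (1/4)·1 = 1/4 each.
The weights sum to 3/4.
So P(the prize voucher in locker 2 | the attendant opened locker 1) = (1/4) / (3/4) = 1/3.

1/3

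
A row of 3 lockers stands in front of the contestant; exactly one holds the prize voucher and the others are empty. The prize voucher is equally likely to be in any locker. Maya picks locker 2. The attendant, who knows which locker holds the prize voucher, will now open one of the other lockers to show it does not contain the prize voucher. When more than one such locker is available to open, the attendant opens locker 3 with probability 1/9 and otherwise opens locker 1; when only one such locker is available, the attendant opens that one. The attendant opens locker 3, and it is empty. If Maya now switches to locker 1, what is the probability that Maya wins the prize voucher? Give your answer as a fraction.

9/10

Consider each possible location of the prize voucher in turn.
If it is in locker 1 (prior 1/3): only locker 3 is available, probability 1; weight (1/3)·1 = 1/3.
If it is in locker 2 (prior 1/3): locker 3 is available, opened with probability 1/9; weight (1/3)·(1/9) = 1/27.
If it is in locker 3 (prior 1/3): the attendant opened locker 3, so this case is ruled out; weight (1/3)·0 = 0.
The weights sum to 10/27.
So P(the prize voucher in locker 1 | the attendant opened locker 3) = (1/3) / (10/27) = 9/10.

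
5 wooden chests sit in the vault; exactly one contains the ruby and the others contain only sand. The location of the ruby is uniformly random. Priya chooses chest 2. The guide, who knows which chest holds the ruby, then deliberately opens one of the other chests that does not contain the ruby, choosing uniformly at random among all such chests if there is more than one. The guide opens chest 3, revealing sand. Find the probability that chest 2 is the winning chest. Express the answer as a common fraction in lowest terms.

1/5

Condition on the true location of the ruby.
If it is in any of chests 1, 4, and 5 (prior 1/5 each): the guide has 3 equally likely choices, so probability 1/3; weight (1/5)·(1/3) = 1/15 each.
If it is in chest 2 (prior 1/5): the guide has 4 equally likely choices, so probability 1/4; weight (1/5)·(1/4) = 1/20.
If it is in chest 3 (prior 1/5): the guide opened chest 3, so this case is ruled out; weight (1/5)·0 = 0.
The weights sum to 1/4.
So P(the ruby in chest 2 | the guide opened chest 3) = (1/20) / (1/4) = 1/5.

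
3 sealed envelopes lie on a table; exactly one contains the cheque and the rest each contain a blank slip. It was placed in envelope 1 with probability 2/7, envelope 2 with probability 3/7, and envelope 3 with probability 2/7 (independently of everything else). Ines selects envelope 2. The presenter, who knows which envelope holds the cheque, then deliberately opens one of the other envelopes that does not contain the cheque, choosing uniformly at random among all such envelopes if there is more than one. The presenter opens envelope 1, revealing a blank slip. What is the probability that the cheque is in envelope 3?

4/7

Apply Bayes' rule, conditioning on where the cheque actually is.
If it is in envelope 1 (prior 2/7): the presenter opened envelope 1, so this case is ruled out; weight (2/7)·0 = 0.
If it is in envelope 2 (prior 3/7): the presenter has 2 equally likely choices, so probability 1/2; weight (3/7)·(1/2) = 3/14.
If it is in envelope 3 (prior 2/7): the presenter has no choice, probability 1; weight (2/7)·1 = 2/7.
The weights sum to 1/2.
So P(the cheque in envelope 3 | the presenter opened envelope 1) = (2/7) / (1/2) = 4/7.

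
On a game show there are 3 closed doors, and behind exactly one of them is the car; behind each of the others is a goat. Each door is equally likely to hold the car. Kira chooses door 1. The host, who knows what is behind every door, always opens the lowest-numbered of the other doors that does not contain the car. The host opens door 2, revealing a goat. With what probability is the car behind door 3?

Condition on the true location of the car.
If it is behind either of doors 1 and 3 (prior 1/3 each): door 2 is the lowest-numbered option available, probability 1; weight (1/3)·1 = 1/3 each.
If it is behind door 2 (prior 1/3): the host opened door 2, so this case is ruled out; weight (1/3)·0 = 0.
The weights sum to 2/3.
So P(the car behind door 3 | the host opened door 2) = (1/3) / (2/3) = 1/2.

1/2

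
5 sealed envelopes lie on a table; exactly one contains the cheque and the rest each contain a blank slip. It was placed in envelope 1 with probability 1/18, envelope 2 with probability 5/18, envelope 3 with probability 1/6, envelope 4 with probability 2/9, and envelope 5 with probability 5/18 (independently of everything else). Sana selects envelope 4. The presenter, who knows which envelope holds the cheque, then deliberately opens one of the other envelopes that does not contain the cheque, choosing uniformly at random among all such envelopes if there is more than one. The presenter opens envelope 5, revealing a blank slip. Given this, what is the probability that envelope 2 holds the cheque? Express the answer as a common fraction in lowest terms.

Apply Bayes' rule, conditioning on where the cheque actually is.
If it is in envelope 1 (prior 1/18): the presenter has 3 equally likely choices, so probability 1/3; weight (1/18)·(1/3) = 1/54.
If it is in envelope 2 (prior 5/18): the presenter has 3 equally likely choices, so probability 1/3; weight (5/18)·(1/3) = 5/54.
If it is in envelope 3 (prior 1/6): the presenter has 3 equally likely choices, so probability 1/3; weight (1/6)·(1/3) = 1/18.
If it is in envelope 4 (prior 2/9): the presenter has 4 equally likely choices, so probability 1/4; weight (2/9)·(1/4) = 1/18.
If it is in envelope 5 (prior 5/18): the presenter opened envelope 5, so this case is ruled out; weight (5/18)·0 = 0.
The weights sum to 2/9.
So P(the cheque in envelope 2 | the presenter opened envelope 5) = (5/54) / (2/9) = 5/12.

5/12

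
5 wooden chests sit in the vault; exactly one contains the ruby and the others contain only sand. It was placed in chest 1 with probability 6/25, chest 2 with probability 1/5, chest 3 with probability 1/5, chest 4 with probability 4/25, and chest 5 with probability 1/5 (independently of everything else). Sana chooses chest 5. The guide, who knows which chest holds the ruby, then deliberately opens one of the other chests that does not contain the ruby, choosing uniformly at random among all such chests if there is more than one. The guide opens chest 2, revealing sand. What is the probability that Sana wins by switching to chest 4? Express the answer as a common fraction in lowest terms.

16/75

Apply Bayes' rule, conditioning on where the ruby actually is.
If it is in chest 1 (prior 6/25): the guide has 3 equally likely choices, so probability 1/3; weight (6/25)·(1/3) = 2/25.
If it is in chest 2 (prior 1/5): the guide opened chest 2, so this case is ruled out; weight (1/5)·0 = 0.
If it is in chest 3 (prior 1/5): the guide has 3 equally likely choices, so probability 1/3; weight (1/5)·(1/3) = 1/15.
If it is in chest 4 (prior 4/25): the guide has 3 equally likely choices, so probability 1/3; weight (4/25)·(1/3) = 4/75.
If it is in chest 5 (prior 1/5): the guide has 4 equally likely choices, so probability 1/4; weight (1/5)·(1/4) = 1/20.
The weights sum to 1/4.
So P(the ruby in chest 4 | the guide opened chest 2) = (4/75) / (1/4) = 16/75.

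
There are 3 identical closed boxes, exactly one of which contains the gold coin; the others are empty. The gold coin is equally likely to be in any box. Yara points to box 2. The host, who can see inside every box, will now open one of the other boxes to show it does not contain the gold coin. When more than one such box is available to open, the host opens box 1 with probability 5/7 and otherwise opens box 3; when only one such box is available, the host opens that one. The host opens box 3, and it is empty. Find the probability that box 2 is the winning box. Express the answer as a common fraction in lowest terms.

2/9

Condition on the true location of the gold coin.
If it is in box 1 (prior 1/3): only box 3 is available, probability 1; weight (1/3)·1 = 1/3.
If it is in box 2 (prior 1/3): box 1 is available but not opened, probability 2/7; weight (1/3)·(2/7) = 2/21.
If it is in box 3 (prior 1/3): the host opened box 3, so this case is ruled out; weight (1/3)·0 = 0.
The weights sum to 3/7.
So P(the gold coin in box 2 | the host opened box 3) = (2/21) / (3/7) = 2/9.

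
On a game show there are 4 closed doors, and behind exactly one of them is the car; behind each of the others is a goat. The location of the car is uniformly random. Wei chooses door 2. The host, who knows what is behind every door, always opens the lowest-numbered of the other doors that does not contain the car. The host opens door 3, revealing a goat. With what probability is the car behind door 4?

0

Condition on the true location of the car.
If it is behind door 1 (prior 1/4): door 3 is the lowest-numbered option available, probability 1; weight (1/4)·1 = 1/4.
If it is behind either of doors 2 and 4 (prior 1/4 each): the host would have opened door 1 instead, probability 0; weight (1/4)·0 = 0 each.
If it is behind door 3 (prior 1/4): the host opened door 3, so this case is ruled out; weight (1/4)·0 = 0.
The weights sum to 1/4.
So P(the car behind door 4 | the host opened door 3) = 0 / (1/4) = 0.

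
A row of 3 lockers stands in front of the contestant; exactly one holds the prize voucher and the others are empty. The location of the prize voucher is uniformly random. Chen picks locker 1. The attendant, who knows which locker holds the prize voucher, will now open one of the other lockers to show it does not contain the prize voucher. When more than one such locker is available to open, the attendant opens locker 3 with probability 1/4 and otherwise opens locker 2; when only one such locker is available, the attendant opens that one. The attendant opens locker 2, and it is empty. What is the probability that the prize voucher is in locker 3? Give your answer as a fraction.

Consider each possible location of the prize voucher in turn.
If it is in locker 1 (prior 1/3): locker 3 is available but not opened, probability 3/4; weight (1/3)·(3/4) = 1/4.
If it is in locker 2 (prior 1/3): the attendant opened locker 2, so this case is ruled out; weight (1/3)·0 = 0.
If it is in locker 3 (prior 1/3): only locker 2 is available, probability 1; weight (1/3)·1 = 1/3.
The weights sum to 7/12.
So P(the prize voucher in locker 3 | the attendant opened locker 2) = (1/3) / (7/12) = 4/7.

4/7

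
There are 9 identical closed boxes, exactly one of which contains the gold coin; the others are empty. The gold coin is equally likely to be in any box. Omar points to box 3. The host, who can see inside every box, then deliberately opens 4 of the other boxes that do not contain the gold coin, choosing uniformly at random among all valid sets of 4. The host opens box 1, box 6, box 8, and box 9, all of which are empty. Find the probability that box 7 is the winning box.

Condition on the true location of the gold coin.
If it is in any of boxes 1, 6, 8, and 9 (prior 1/9 each): that box was opened and seen not to hold the prize — ruled out; weight (1/9)·0 = 0 each.
If it is in any of boxes 2, 4, 5, and 7 (prior 1/9 each): the host has 35 equally likely choices, so probability 1/35; weight (1/9)·(1/35) = 1/315 each.
If it is in box 3 (prior 1/9): the host has 70 equally likely choices, so probability 1/70; weight (1/9)·(1/70) = 1/630.
The weights sum to 1/70.
So P(the gold coin in box 7 | the host opened box 1, box 6, box 8, and box 9) = (1/315) / (1/70) = 2/9.

2/9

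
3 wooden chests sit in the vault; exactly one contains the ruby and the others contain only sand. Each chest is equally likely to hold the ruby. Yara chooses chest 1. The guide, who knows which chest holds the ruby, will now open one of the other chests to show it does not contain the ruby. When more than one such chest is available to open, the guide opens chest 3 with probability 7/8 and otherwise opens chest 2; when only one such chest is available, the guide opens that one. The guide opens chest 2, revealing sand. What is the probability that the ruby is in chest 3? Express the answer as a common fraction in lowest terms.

8/9

Consider each possible location of the ruby in turn.
If it is in chest 1 (prior 1/3): chest 3 is available but not opened, probability 1/8; weight (1/3)·(1/8) = 1/24.
If it is in chest 2 (prior 1/3): the guide opened chest 2, so this case is ruled out; weight (1/3)·0 = 0.
If it is in chest 3 (prior 1/3): only chest 2 is available, probability 1; weight (1/3)·1 = 1/3.
The weights sum to 3/8.
So P(the ruby in chest 3 | the guide opened chest 2) = (1/3) / (3/8) = 8/9.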